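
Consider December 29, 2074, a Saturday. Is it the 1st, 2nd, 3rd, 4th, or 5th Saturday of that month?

Day 29 falls in week ⌈29/7⌉ of the month.
Days 1–7 hold the 1st Saturday, 8–14 the 2nd, 15–21 the 3rd, 22–28 the 4th, 29–31 the 5th.
29 is in the range for the 5th.

5th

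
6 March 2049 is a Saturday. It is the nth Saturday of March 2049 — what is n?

Day 6 falls in week ⌈6/7⌉ of the month.
Days 1–7 hold the 1st Saturday, 8–14 the 2nd, 15–21 the 3rd, 22–28 the 4th, 29–31 the 5th.
6 is in the range for the 1st.

1st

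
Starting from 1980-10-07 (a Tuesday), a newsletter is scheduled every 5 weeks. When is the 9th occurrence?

The 9th occurrence is 8 intervals after the first: 8 × 35 = 280 days after 1980-10-07.
October has 31 days — 24 days to the end of October leaves 256.
November has 30 days (226 left).
December has 31 days (195 left).
January has 31 days (164 left).
February has 28 days (136 left).
March has 31 days (105 left).
April has 30 days (75 left).
May has 31 days (44 left).
June has 30 days (14 left).
14 days into July → 1981-07-14.

1981-07-14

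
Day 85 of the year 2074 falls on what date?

2074-03-26

January has 31 days (85 − 31 = 54 remain).
February has 28 days (54 − 28 = 26 remain).
26 into March → March 26.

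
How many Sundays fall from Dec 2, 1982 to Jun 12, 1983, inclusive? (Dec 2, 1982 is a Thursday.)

Dec 2, 1982 is a Thursday; the first Sunday on or after it is Dec 5, 1982 (3 days later).
From Dec 5, 1982 to Jun 12, 1983: 26 + 31 + 28 + 31 + 30 + 31 + 12 = 189 days (rest of Dec, Jan, Feb, Mar, Apr, May, Jun).
189 ÷ 7 = 27 full weeks with remainder 0, so 27 more Sundays after the first → 28.

28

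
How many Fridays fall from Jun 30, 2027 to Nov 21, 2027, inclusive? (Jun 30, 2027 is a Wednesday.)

Jun 30, 2027 is a Wednesday; the first Friday on or after it is Jul 2, 2027 (2 days later).
From Jul 2, 2027 to Nov 21, 2027: 29 + 31 + 30 + 31 + 21 = 142 days (rest of Jul, Aug, Sep, Oct, Nov).
142 ÷ 7 = 20 full weeks with remainder 2, so 20 more Fridays after the first → 21.

21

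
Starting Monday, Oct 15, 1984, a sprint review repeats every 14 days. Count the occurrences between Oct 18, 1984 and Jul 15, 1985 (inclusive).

19

Occurrences land 14·i days after Oct 15, 1984 for i = 0, 1, 2, …
Oct 18, 1984 is 3 days after the start; 3 ÷ 14 = 0 remainder 3; since the remainder is 3, round up to i = 1. First occurrence in the window: #2 on Oct 29, 1984 (1×14 = 14 days in).
Jul 15, 1985 is 273 days after the start; 273 ÷ 14 = 19 remainder 7. Last occurrence in the window: #20 on Jul 8, 1985.
Occurrences #2 through #20: 19 in total.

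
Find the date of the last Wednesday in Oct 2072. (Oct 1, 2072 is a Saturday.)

Oct 26, 2072

Oct 2072 begins on a Saturday, so the first Wednesday is Oct 5 (4 days later).
Oct 2072 has 31 days. Adding weeks: 5, 12, 19, 26 — the last one ≤ 31 is the 26th.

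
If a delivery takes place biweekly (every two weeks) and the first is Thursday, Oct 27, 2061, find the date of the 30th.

The 30th occurrence is 29 intervals after the first: 29 × 14 = 406 days after Oct 27, 2061.
Oct has 31 days — 4 days to the end of Oct leaves 402.
From end of Oct to end of 2061 is 61 days (341 left).
Jan has 31 days (310 left).
Feb has 28 days (282 left).
Mar has 31 days (251 left).
Apr has 30 days (221 left).
May has 31 days (190 left).
Jun has 30 days (160 left).
Jul has 31 days (129 left).
Aug has 31 days (98 left).
Sep has 30 days (68 left).
Oct has 31 days (37 left).
Nov has 30 days (7 left).
7 days into Dec → Dec 7, 2062.

Dec 7, 2062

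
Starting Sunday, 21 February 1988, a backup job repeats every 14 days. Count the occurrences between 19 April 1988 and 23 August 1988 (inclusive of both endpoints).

9

Occurrences land 14·i days after 21 February 1988 for i = 0, 1, 2, …
19 April 1988 is 58 days after the start; 58 ÷ 14 = 4 remainder 2; since the remainder is 2, round up to i = 5. First occurrence in the window: #6 on 1 May 1988 (5×14 = 70 days in).
23 August 1988 is 184 days after the start; 184 ÷ 14 = 13 remainder 2. Last occurrence in the window: #14 on 21 August 1988.
Occurrences #6 through #14: 9 in total.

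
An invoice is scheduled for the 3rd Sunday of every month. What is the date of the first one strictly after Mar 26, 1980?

Mar 1980 starts on a Saturday; its first Sunday is the 2nd, so the 3rd Sunday is the 16th — Mar 16, 1980.
That is not after Mar 26, 1980, so look at Apr 1980.
Apr 1980 starts on a Tuesday; its first Sunday is the 6th, so the 3rd Sunday is the 20th — Apr 20, 1980.

Apr 20, 1980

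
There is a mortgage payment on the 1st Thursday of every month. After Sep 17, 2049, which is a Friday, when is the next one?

Sep 2049 starts on a Wednesday, so its 1st Thursday is Sep 2, 2049 (1 day in).
That is not after Sep 17, 2049, so look at Oct 2049.
Oct 2049 starts on a Friday, so its 1st Thursday is Oct 7, 2049 (6 days in).

Oct 7, 2049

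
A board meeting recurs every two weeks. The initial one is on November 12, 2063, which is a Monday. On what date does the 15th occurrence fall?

The 15th occurrence is 14 intervals after the first: 14 × 14 = 196 days after November 12, 2063.
November has 30 days — 18 days to the end of November leaves 178.
December has 31 days (147 left).
January has 31 days (116 left).
February has 29 days (87 left).
March has 31 days (56 left).
April has 30 days (26 left).
26 days into May → May 26, 2064.

May 26, 2064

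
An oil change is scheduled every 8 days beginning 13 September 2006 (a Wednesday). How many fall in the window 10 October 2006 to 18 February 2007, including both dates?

Occurrences land 8·i days after 13 September 2006 for i = 0, 1, 2, …
10 October 2006 is 27 days after the start; 27 ÷ 8 = 3 remainder 3; since the remainder is 3, round up to i = 4. First occurrence in the window: #5 on 15 October 2006 (4×8 = 32 days in).
18 February 2007 is 158 days after the start; 158 ÷ 8 = 19 remainder 6. Last occurrence in the window: #20 on 12 February 2007.
Occurrences #5 through #20: 16 in total.

16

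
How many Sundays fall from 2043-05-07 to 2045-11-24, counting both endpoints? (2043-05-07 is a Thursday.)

2043-05-07 is a Thursday; the first Sunday on or after it is 2043-05-10 (3 days later).
From 2043-05-10 to 2045-11-24: 235 + 366 + 328 = 929 days (rest of 2043, 2044, to 2045-11-24 in 2045).
929 ÷ 7 = 132 full weeks with remainder 5, so 132 more Sundays after the first → 133.

133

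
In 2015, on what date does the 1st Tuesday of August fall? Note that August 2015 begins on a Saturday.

4 August 2015

August 2015 begins on a Saturday, so the first Tuesday is August 4 (3 days later).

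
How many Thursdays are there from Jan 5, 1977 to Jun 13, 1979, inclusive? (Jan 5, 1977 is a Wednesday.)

127

Jan 5, 1977 is a Wednesday; the first Thursday on or after it is Jan 6, 1977 (1 day later).
From Jan 6, 1977 to Jun 13, 1979: 359 + 365 + 164 = 888 days (rest of 1977, 1978, to Jun 13, 1979 in 1979).
888 ÷ 7 = 126 full weeks with remainder 6, so 126 more Thursdays after the first → 127.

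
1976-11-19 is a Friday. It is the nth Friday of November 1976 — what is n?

Day 19 falls in week ⌈19/7⌉ of the month.
Days 1–7 hold the 1st Friday, 8–14 the 2nd, 15–21 the 3rd, 22–28 the 4th, 29–31 the 5th.
19 is in the range for the 3rd.

3rd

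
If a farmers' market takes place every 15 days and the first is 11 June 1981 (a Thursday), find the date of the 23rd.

The 23rd occurrence is 22 intervals after the first: 22 × 15 = 330 days after 11 June 1981.
June has 30 days — 19 days to the end of June leaves 311.
July has 31 days (280 left).
August has 31 days (249 left).
September has 30 days (219 left).
October has 31 days (188 left).
November has 30 days (158 left).
December has 31 days (127 left).
January has 31 days (96 left).
February has 28 days (68 left).
March has 31 days (37 left).
April has 30 days (7 left).
7 days into May → 7 May 1982.

7 May 1982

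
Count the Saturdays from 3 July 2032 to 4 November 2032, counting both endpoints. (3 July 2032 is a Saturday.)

3 July 2032 is a Saturday; the first Saturday on or after it is 3 July 2032.
From 3 July 2032 to 4 November 2032: 28 + 31 + 30 + 31 + 4 = 124 days (rest of July, August, September, October, November).
124 ÷ 7 = 17 full weeks with remainder 5, so 17 more Saturdays after the first → 18.

18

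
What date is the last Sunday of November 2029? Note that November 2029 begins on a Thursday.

November 25, 2029

November 2029 begins on a Thursday, so the first Sunday is November 4 (3 days later).
November 2029 has 30 days. Adding weeks: 4, 11, 18, 25 — the last one ≤ 30 is the 25th.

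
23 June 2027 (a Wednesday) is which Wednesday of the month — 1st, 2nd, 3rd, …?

Day 23 falls in week ⌈23/7⌉ of the month.
Days 1–7 hold the 1st Wednesday, 8–14 the 2nd, 15–21 the 3rd, 22–28 the 4th, 29–31 the 5th.
23 is in the range for the 4th.

4th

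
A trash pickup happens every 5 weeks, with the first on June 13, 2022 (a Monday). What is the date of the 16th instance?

November 20, 2023

The 16th occurrence is 15 intervals after the first: 15 × 35 = 525 days after June 13, 2022.
June has 30 days — 17 days to the end of June leaves 508.
From end of June to end of 2022 is 184 days (324 left).
January has 31 days (293 left).
February has 28 days (265 left).
March has 31 days (234 left).
April has 30 days (204 left).
May has 31 days (173 left).
June has 30 days (143 left).
July has 31 days (112 left).
August has 31 days (81 left).
September has 30 days (51 left).
October has 31 days (20 left).
20 days into November → November 20, 2023.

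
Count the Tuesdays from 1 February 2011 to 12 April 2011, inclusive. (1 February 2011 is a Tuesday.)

1 February 2011 is a Tuesday; the first Tuesday on or after it is 1 February 2011.
From 1 February 2011 to 12 April 2011: 27 + 31 + 12 = 70 days (rest of February, March, April).
70 ÷ 7 = 10 full weeks with remainder 0, so 10 more Tuesdays after the first → 11.

11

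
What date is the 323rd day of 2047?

Jan has 31 days (323 − 31 = 292 remain).
Feb has 28 days (292 − 28 = 264 remain).
Mar has 31 days (264 − 31 = 233 remain).
Apr has 30 days (233 − 30 = 203 remain).
May has 31 days (203 − 31 = 172 remain).
Jun has 30 days (172 − 30 = 142 remain).
Jul has 31 days (142 − 31 = 111 remain).
Aug has 31 days (111 − 31 = 80 remain).
Sep has 30 days (80 − 30 = 50 remain).
Oct has 31 days (50 − 31 = 19 remain).
19 into Nov → Nov 19.

Nov 19, 2047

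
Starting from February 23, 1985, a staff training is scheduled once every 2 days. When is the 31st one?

The 31st occurrence is 30 intervals after the first: 30 × 2 = 60 days after February 23, 1985.
February has 28 days — 5 days to the end of February leaves 55.
March has 31 days (24 left).
24 days into April → April 24, 1985.

April 24, 1985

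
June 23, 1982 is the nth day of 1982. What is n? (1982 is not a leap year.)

Days in months before June: 31 + 28 + 31 + 30 + 31 = 151.
Plus 23 days into June → day 174.

174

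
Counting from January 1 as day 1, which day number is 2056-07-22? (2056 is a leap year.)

204

Days in months before July: 31 + 29 + 31 + 30 + 31 + 30 = 182.
Plus 22 days into July → day 204.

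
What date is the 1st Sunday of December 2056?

2056-12-03

The first Sunday of December 2056 is December 3.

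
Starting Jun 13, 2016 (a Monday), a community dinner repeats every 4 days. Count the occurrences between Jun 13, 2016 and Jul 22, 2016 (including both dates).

10

Occurrences land 4·i days after Jun 13, 2016 for i = 0, 1, 2, …
The window opens on the start date, so the first occurrence inside is #1 on Jun 13, 2016.
Jul 22, 2016 is 39 days after the start; 39 ÷ 4 = 9 remainder 3. Last occurrence in the window: #10 on Jul 19, 2016.
Occurrences #1 through #10: 10 in total.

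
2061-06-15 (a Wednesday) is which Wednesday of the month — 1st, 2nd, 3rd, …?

3rd

Day 15 falls in week ⌈15/7⌉ of the month.
Days 1–7 hold the 1st Wednesday, 8–14 the 2nd, 15–21 the 3rd, 22–28 the 4th, 29–31 the 5th.
15 is in the range for the 3rd.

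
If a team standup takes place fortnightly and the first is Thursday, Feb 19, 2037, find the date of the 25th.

The 25th occurrence is 24 intervals after the first: 24 × 14 = 336 days after Feb 19, 2037.
Feb has 28 days — 9 days to the end of Feb leaves 327.
Mar has 31 days (296 left).
Apr has 30 days (266 left).
May has 31 days (235 left).
Jun has 30 days (205 left).
Jul has 31 days (174 left).
Aug has 31 days (143 left).
Sep has 30 days (113 left).
Oct has 31 days (82 left).
Nov has 30 days (52 left).
Dec has 31 days (21 left).
21 days into Jan → Jan 21, 2038.

Jan 21, 2038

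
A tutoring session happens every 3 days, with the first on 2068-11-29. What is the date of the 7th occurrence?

2068-12-17

The 7th occurrence is 6 intervals after the first: 6 × 3 = 18 days after 2068-11-29.
November has 30 days — 1 day to the end of November leaves 17.
17 days into December → 2068-12-17.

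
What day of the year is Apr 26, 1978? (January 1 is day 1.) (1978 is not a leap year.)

Days in months before Apr: 31 + 28 + 31 = 90.
Plus 26 days into Apr → day 116.

116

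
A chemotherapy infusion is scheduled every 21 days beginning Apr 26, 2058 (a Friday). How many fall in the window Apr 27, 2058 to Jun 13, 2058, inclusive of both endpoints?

2

Occurrences land 21·i days after Apr 26, 2058 for i = 0, 1, 2, …
Apr 27, 2058 is 1 day after the start; 1 ÷ 21 = 0 remainder 1; since the remainder is 1, round up to i = 1. First occurrence in the window: #2 on May 17, 2058 (1×21 = 21 days in).
Jun 13, 2058 is 48 days after the start; 48 ÷ 21 = 2 remainder 6. Last occurrence in the window: #3 on Jun 7, 2058.
Occurrences #2 through #3: 2 in total.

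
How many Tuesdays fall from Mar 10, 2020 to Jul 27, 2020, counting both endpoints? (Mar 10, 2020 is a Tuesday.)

20

Mar 10, 2020 is a Tuesday; the first Tuesday on or after it is Mar 10, 2020.
From Mar 10, 2020 to Jul 27, 2020: 21 + 30 + 31 + 30 + 27 = 139 days (rest of Mar, Apr, May, Jun, Jul).
139 ÷ 7 = 19 full weeks with remainder 6, so 19 more Tuesdays after the first → 20.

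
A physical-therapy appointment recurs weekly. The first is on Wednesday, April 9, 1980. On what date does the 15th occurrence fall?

July 16, 1980

The 15th occurrence is 14 intervals after the first: 14 × 7 = 98 days after April 9, 1980.
April has 30 days — 21 days to the end of April leaves 77.
May has 31 days (46 left).
June has 30 days (16 left).
16 days into July → July 16, 1980.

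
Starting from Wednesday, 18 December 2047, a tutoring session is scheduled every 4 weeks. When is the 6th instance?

6 May 2048

The 6th occurrence is 5 intervals after the first: 5 × 28 = 140 days after 18 December 2047.
December has 31 days — 13 days to the end of December leaves 127.
January has 31 days (96 left).
February has 29 days (67 left).
March has 31 days (36 left).
April has 30 days (6 left).
6 days into May → 6 May 2048.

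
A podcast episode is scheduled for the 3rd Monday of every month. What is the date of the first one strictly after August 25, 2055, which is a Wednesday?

August 2055 starts on a Sunday; its first Monday is the 2nd, so the 3rd Monday is the 16th — August 16, 2055.
That is not after August 25, 2055, so look at September 2055.
September 2055 starts on a Wednesday; its first Monday is the 6th, so the 3rd Monday is the 20th — September 20, 2055.

September 20, 2055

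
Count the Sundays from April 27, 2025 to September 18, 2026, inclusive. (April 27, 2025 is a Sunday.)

April 27, 2025 is a Sunday; the first Sunday on or after it is April 27, 2025.
From April 27, 2025 to September 18, 2026: 248 + 261 = 509 days (rest of 2025, to September 18, 2026 in 2026).
509 ÷ 7 = 72 full weeks with remainder 5, so 72 more Sundays after the first → 73.

73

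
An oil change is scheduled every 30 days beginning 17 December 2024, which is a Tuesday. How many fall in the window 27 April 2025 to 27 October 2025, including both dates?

6

Occurrences land 30·i days after 17 December 2024 for i = 0, 1, 2, …
27 April 2025 is 131 days after the start; 131 ÷ 30 = 4 remainder 11; since the remainder is 11, round up to i = 5. First occurrence in the window: #6 on 16 May 2025 (5×30 = 150 days in).
27 October 2025 is 314 days after the start; 314 ÷ 30 = 10 remainder 14. Last occurrence in the window: #11 on 13 October 2025.
Occurrences #6 through #11: 6 in total.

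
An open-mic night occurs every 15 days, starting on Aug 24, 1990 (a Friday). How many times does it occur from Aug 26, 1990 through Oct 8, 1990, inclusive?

3

Occurrences land 15·i days after Aug 24, 1990 for i = 0, 1, 2, …
Aug 26, 1990 is 2 days after the start; 2 ÷ 15 = 0 remainder 2; since the remainder is 2, round up to i = 1. First occurrence in the window: #2 on Sep 8, 1990 (1×15 = 15 days in).
Oct 8, 1990 is 45 days after the start; 45 ÷ 15 = 3 remainder 0. Last occurrence in the window: #4 on Oct 8, 1990.
Occurrences #2 through #4: 3 in total.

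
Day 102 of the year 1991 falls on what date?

January has 31 days (102 − 31 = 71 remain).
February has 28 days (71 − 28 = 43 remain).
March has 31 days (43 − 31 = 12 remain).
12 into April → April 12.

1991-04-12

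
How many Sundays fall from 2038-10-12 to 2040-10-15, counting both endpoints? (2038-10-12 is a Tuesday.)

2038-10-12 is a Tuesday; the first Sunday on or after it is 2038-10-17 (5 days later).
From 2038-10-17 to 2040-10-15: 75 + 365 + 289 = 729 days (rest of 2038, 2039, to 2040-10-15 in 2040).
729 ÷ 7 = 104 full weeks with remainder 1, so 104 more Sundays after the first → 105.

105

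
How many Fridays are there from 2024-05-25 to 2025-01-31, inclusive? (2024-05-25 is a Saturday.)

2024-05-25 is a Saturday; the first Friday on or after it is 2024-05-31 (6 days later).
From 2024-05-31 to 2025-01-31: 0 + 30 + 31 + 31 + 30 + 31 + 30 + 31 + 31 = 245 days (rest of May, June, July, August, September, October, November, December, January).
245 ÷ 7 = 35 full weeks with remainder 0, so 35 more Fridays after the first → 36.

36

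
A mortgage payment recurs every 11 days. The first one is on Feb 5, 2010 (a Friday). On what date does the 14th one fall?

Jun 28, 2010

The 14th occurrence is 13 intervals after the first: 13 × 11 = 143 days after Feb 5, 2010.
Feb has 28 days — 23 days to the end of Feb leaves 120.
Mar has 31 days (89 left).
Apr has 30 days (59 left).
May has 31 days (28 left).
28 days into Jun → Jun 28, 2010.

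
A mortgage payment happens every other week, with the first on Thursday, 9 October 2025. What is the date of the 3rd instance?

The 3rd occurrence is 2 intervals after the first: 2 × 14 = 28 days after 9 October 2025.
October has 31 days — 22 days to the end of October leaves 6.
6 days into November → 6 November 2025.

6 November 2025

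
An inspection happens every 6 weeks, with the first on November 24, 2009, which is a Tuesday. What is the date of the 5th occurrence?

May 11, 2010

The 5th occurrence is 4 intervals after the first: 4 × 42 = 168 days after November 24, 2009.
November has 30 days — 6 days to the end of November leaves 162.
December has 31 days (131 left).
January has 31 days (100 left).
February has 28 days (72 left).
March has 31 days (41 left).
April has 30 days (11 left).
11 days into May → May 11, 2010.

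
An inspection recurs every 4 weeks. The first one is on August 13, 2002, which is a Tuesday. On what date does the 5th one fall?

The 5th occurrence is 4 intervals after the first: 4 × 28 = 112 days after August 13, 2002.
August has 31 days — 18 days to the end of August leaves 94.
September has 30 days (64 left).
October has 31 days (33 left).
November has 30 days (3 left).
3 days into December → December 3, 2002.

December 3, 2002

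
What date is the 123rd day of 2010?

January has 31 days (123 − 31 = 92 remain).
February has 28 days (92 − 28 = 64 remain).
March has 31 days (64 − 31 = 33 remain).
April has 30 days (33 − 30 = 3 remain).
3 into May → May 3.

May 3, 2010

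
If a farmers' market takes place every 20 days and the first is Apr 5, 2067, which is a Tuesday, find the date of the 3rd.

The 3rd occurrence is 2 intervals after the first: 2 × 20 = 40 days after Apr 5, 2067.
Apr has 30 days — 25 days to the end of Apr leaves 15.
15 days into May → May 15, 2067.

May 15, 2067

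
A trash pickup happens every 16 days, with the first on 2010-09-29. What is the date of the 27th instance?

2011-11-19

The 27th occurrence is 26 intervals after the first: 26 × 16 = 416 days after 2010-09-29.
September has 30 days — 1 day to the end of September leaves 415.
From end of September to end of 2010 is 92 days (323 left).
January has 31 days (292 left).
February has 28 days (264 left).
March has 31 days (233 left).
April has 30 days (203 left).
May has 31 days (172 left).
June has 30 days (142 left).
July has 31 days (111 left).
August has 31 days (80 left).
September has 30 days (50 left).
October has 31 days (19 left).
19 days into November → 2011-11-19.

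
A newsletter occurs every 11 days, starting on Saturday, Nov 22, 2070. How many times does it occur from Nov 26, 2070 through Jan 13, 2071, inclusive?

4

Occurrences land 11·i days after Nov 22, 2070 for i = 0, 1, 2, …
Nov 26, 2070 is 4 days after the start; 4 ÷ 11 = 0 remainder 4; since the remainder is 4, round up to i = 1. First occurrence in the window: #2 on Dec 3, 2070 (1×11 = 11 days in).
Jan 13, 2071 is 52 days after the start; 52 ÷ 11 = 4 remainder 8. Last occurrence in the window: #5 on Jan 5, 2071.
Occurrences #2 through #5: 4 in total.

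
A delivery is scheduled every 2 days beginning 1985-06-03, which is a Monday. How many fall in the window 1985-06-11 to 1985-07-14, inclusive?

Occurrences land 2·i days after 1985-06-03 for i = 0, 1, 2, …
1985-06-11 is 8 days after the start; 8 ÷ 2 = 4 remainder 0. First occurrence in the window: #5 on 1985-06-11 (4×2 = 8 days in).
1985-07-14 is 41 days after the start; 41 ÷ 2 = 20 remainder 1. Last occurrence in the window: #21 on 1985-07-13.
Occurrences #5 through #21: 17 in total.

17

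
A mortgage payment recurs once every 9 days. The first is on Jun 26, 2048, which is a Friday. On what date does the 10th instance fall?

The 10th occurrence is 9 intervals after the first: 9 × 9 = 81 days after Jun 26, 2048.
Jun has 30 days — 4 days to the end of Jun leaves 77.
Jul has 31 days (46 left).
Aug has 31 days (15 left).
15 days into Sep → Sep 15, 2048.

Sep 15, 2048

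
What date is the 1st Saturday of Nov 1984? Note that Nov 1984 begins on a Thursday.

Nov 1984 begins on a Thursday, so the first Saturday is Nov 3 (2 days later).

Nov 3, 1984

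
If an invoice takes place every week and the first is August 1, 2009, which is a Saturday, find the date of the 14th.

The 14th occurrence is 13 intervals after the first: 13 × 7 = 91 days after August 1, 2009.
August has 31 days — 30 days to the end of August leaves 61.
September has 30 days (31 left).
31 days into October → October 31, 2009.

October 31, 2009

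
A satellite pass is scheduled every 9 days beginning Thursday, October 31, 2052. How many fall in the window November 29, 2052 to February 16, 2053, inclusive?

Occurrences land 9·i days after October 31, 2052 for i = 0, 1, 2, …
November 29, 2052 is 29 days after the start; 29 ÷ 9 = 3 remainder 2; since the remainder is 2, round up to i = 4. First occurrence in the window: #5 on December 6, 2052 (4×9 = 36 days in).
February 16, 2053 is 108 days after the start; 108 ÷ 9 = 12 remainder 0. Last occurrence in the window: #13 on February 16, 2053.
Occurrences #5 through #13: 9 in total.

9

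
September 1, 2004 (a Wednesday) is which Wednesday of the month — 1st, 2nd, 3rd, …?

1st

Day 1 falls in week ⌈1/7⌉ of the month.
Days 1–7 hold the 1st Wednesday, 8–14 the 2nd, 15–21 the 3rd, 22–28 the 4th, 29–31 the 5th.
1 is in the range for the 1st.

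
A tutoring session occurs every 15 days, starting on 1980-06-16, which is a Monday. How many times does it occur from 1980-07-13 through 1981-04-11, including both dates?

Occurrences land 15·i days after 1980-06-16 for i = 0, 1, 2, …
1980-07-13 is 27 days after the start; 27 ÷ 15 = 1 remainder 12; since the remainder is 12, round up to i = 2. First occurrence in the window: #3 on 1980-07-16 (2×15 = 30 days in).
1981-04-11 is 299 days after the start; 299 ÷ 15 = 19 remainder 14. Last occurrence in the window: #20 on 1981-03-28.
Occurrences #3 through #20: 18 in total.

18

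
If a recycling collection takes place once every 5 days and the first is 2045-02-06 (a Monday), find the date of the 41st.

The 41st occurrence is 40 intervals after the first: 40 × 5 = 200 days after 2045-02-06.
February has 28 days — 22 days to the end of February leaves 178.
March has 31 days (147 left).
April has 30 days (117 left).
May has 31 days (86 left).
June has 30 days (56 left).
July has 31 days (25 left).
25 days into August → 2045-08-25.

2045-08-25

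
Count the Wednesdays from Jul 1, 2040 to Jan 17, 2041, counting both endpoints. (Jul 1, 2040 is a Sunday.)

29

Jul 1, 2040 is a Sunday; the first Wednesday on or after it is Jul 4, 2040 (3 days later).
From Jul 4, 2040 to Jan 17, 2041: 27 + 31 + 30 + 31 + 30 + 31 + 17 = 197 days (rest of Jul, Aug, Sep, Oct, Nov, Dec, Jan).
197 ÷ 7 = 28 full weeks with remainder 1, so 28 more Wednesdays after the first → 29.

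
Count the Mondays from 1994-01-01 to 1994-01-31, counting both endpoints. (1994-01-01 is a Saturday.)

5

1994-01-01 is a Saturday; the first Monday on or after it is 1994-01-03 (2 days later).
From 1994-01-03 to 1994-01-31 is 31 − 3 = 28 days.
28 ÷ 7 = 4 full weeks with remainder 0, so 4 more Mondays after the first → 5.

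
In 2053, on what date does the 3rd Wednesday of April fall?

April 16, 2053

April 2053 begins on a Tuesday, so the first Wednesday is April 2 (1 day later).
The 3rd Wednesday is 2 weeks later: 2 + 14 = 16.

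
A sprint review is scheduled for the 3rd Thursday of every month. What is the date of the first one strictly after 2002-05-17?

2002-06-20

May 2002 starts on a Wednesday; its first Thursday is the 2nd, so the 3rd Thursday is the 16th — 2002-05-16.
That is not after 2002-05-17, so look at June 2002.
June 2002 starts on a Saturday; its first Thursday is the 6th, so the 3rd Thursday is the 20th — 2002-06-20.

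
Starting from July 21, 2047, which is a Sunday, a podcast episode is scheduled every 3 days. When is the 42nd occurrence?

November 21, 2047

The 42nd occurrence is 41 intervals after the first: 41 × 3 = 123 days after July 21, 2047.
July has 31 days — 10 days to the end of July leaves 113.
August has 31 days (82 left).
September has 30 days (52 left).
October has 31 days (21 left).
21 days into November → November 21, 2047.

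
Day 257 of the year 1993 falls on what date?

January has 31 days (257 − 31 = 226 remain).
February has 28 days (226 − 28 = 198 remain).
March has 31 days (198 − 31 = 167 remain).
April has 30 days (167 − 30 = 137 remain).
May has 31 days (137 − 31 = 106 remain).
June has 30 days (106 − 30 = 76 remain).
July has 31 days (76 − 31 = 45 remain).
August has 31 days (45 − 31 = 14 remain).
14 into September → September 14.

1993-09-14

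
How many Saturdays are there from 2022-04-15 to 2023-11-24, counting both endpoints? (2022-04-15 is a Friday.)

2022-04-15 is a Friday; the first Saturday on or after it is 2022-04-16 (1 day later).
From 2022-04-16 to 2023-11-24: 259 + 328 = 587 days (rest of 2022, to 2023-11-24 in 2023).
587 ÷ 7 = 83 full weeks with remainder 6, so 83 more Saturdays after the first → 84.

84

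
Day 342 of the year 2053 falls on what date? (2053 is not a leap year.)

8 December 2053

January has 31 days (342 − 31 = 311 remain).
February has 28 days (311 − 28 = 283 remain).
March has 31 days (283 − 31 = 252 remain).
April has 30 days (252 − 30 = 222 remain).
May has 31 days (222 − 31 = 191 remain).
June has 30 days (191 − 30 = 161 remain).
July has 31 days (161 − 31 = 130 remain).
August has 31 days (130 − 31 = 99 remain).
September has 30 days (99 − 30 = 69 remain).
October has 31 days (69 − 31 = 38 remain).
November has 30 days (38 − 30 = 8 remain).
8 into December → December 8.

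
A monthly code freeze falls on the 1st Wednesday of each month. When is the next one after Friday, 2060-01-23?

January 2060 starts on a Thursday, so its 1st Wednesday is 2060-01-07 (6 days in).
That is not after 2060-01-23, so look at February 2060.
February 2060 starts on a Sunday, so its 1st Wednesday is 2060-02-04 (3 days in).

2060-02-04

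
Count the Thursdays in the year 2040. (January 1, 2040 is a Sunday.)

52

January 1, 2040 is a Sunday; the first Thursday on or after it is January 5, 2040 (4 days later).
From January 5, 2040 to December 31, 2040: 26 + 29 + 31 + 30 + 31 + 30 + 31 + 31 + 30 + 31 + 30 + 31 = 361 days (rest of January, February, March, April, May, June, July, August, September, October, November, December).
361 ÷ 7 = 51 full weeks with remainder 4, so 51 more Thursdays after the first → 52.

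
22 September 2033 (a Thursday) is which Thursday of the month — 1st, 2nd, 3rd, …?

4th

Day 22 falls in week ⌈22/7⌉ of the month.
Days 1–7 hold the 1st Thursday, 8–14 the 2nd, 15–21 the 3rd, 22–28 the 4th, 29–31 the 5th.
22 is in the range for the 4th.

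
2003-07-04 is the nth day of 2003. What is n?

Days in months before July: 31 + 28 + 31 + 30 + 31 + 30 = 181.
Plus 4 days into July → day 185.

185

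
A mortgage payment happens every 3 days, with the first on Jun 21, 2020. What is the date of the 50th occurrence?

The 50th occurrence is 49 intervals after the first: 49 × 3 = 147 days after Jun 21, 2020.
Jun has 30 days — 9 days to the end of Jun leaves 138.
Jul has 31 days (107 left).
Aug has 31 days (76 left).
Sep has 30 days (46 left).
Oct has 31 days (15 left).
15 days into Nov → Nov 15, 2020.

Nov 15, 2020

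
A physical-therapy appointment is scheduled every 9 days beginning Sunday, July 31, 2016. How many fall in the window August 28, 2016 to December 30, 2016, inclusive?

Occurrences land 9·i days after July 31, 2016 for i = 0, 1, 2, …
August 28, 2016 is 28 days after the start; 28 ÷ 9 = 3 remainder 1; since the remainder is 1, round up to i = 4. First occurrence in the window: #5 on September 5, 2016 (4×9 = 36 days in).
December 30, 2016 is 152 days after the start; 152 ÷ 9 = 16 remainder 8. Last occurrence in the window: #17 on December 22, 2016.
Occurrences #5 through #17: 13 in total.

13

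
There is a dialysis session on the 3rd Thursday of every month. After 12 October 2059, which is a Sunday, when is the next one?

October 2059 starts on a Wednesday; its first Thursday is the 2nd, so the 3rd Thursday is the 16th — 16 October 2059.
16 October 2059 is after 12 October 2059, so that is the next one.

16 October 2059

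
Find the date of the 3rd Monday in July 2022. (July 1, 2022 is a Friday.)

July 2022 begins on a Friday, so the first Monday is July 4 (3 days later).
The 3rd Monday is 2 weeks later: 4 + 14 = 18.

2022-07-18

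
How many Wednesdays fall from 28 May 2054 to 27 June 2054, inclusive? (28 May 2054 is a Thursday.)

28 May 2054 is a Thursday; the first Wednesday on or after it is 3 June 2054 (6 days later).
From 3 June 2054 to 27 June 2054 is 27 − 3 = 24 days.
24 ÷ 7 = 3 full weeks with remainder 3, so 3 more Wednesdays after the first → 4.

4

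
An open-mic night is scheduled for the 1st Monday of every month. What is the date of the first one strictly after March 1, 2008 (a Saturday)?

March 3, 2008

March 2008 starts on a Saturday, so its 1st Monday is March 3, 2008 (2 days in).
March 3, 2008 is after March 1, 2008, so that is the next one.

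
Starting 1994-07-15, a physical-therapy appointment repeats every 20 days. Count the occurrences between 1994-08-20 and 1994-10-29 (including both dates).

4

Occurrences land 20·i days after 1994-07-15 for i = 0, 1, 2, …
1994-08-20 is 36 days after the start; 36 ÷ 20 = 1 remainder 16; since the remainder is 16, round up to i = 2. First occurrence in the window: #3 on 1994-08-24 (2×20 = 40 days in).
1994-10-29 is 106 days after the start; 106 ÷ 20 = 5 remainder 6. Last occurrence in the window: #6 on 1994-10-23.
Occurrences #3 through #6: 4 in total.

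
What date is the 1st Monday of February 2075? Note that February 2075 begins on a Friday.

2075-02-04

February 2075 begins on a Friday, so the first Monday is February 4 (3 days later).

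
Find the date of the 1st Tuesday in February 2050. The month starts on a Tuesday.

February 1, 2050

February 2050 begins on a Tuesday, so the first Tuesday is February 1.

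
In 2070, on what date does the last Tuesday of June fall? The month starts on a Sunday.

2070-06-24

June 2070 begins on a Sunday, so the first Tuesday is June 3 (2 days later).
June 2070 has 30 days. Adding weeks: 3, 10, 17, 24 — the last one ≤ 30 is the 24th.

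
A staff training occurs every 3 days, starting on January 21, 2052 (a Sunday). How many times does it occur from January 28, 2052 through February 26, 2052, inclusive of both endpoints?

10

Occurrences land 3·i days after January 21, 2052 for i = 0, 1, 2, …
January 28, 2052 is 7 days after the start; 7 ÷ 3 = 2 remainder 1; since the remainder is 1, round up to i = 3. First occurrence in the window: #4 on January 30, 2052 (3×3 = 9 days in).
February 26, 2052 is 36 days after the start; 36 ÷ 3 = 12 remainder 0. Last occurrence in the window: #13 on February 26, 2052.
Occurrences #4 through #13: 10 in total.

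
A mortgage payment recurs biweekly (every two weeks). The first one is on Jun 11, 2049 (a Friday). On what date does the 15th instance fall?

Dec 24, 2049

The 15th occurrence is 14 intervals after the first: 14 × 14 = 196 days after Jun 11, 2049.
Jun has 30 days — 19 days to the end of Jun leaves 177.
Jul has 31 days (146 left).
Aug has 31 days (115 left).
Sep has 30 days (85 left).
Oct has 31 days (54 left).
Nov has 30 days (24 left).
24 days into Dec → Dec 24, 2049.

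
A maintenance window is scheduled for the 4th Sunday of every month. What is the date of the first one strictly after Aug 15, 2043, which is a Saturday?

Aug 2043 starts on a Saturday; its first Sunday is the 2nd, so the 4th Sunday is the 23rd — Aug 23, 2043.
Aug 23, 2043 is after Aug 15, 2043, so that is the next one.

Aug 23, 2043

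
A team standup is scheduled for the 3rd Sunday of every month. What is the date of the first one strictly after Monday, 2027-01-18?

January 2027 starts on a Friday; its first Sunday is the 3rd, so the 3rd Sunday is the 17th — 2027-01-17.
That is not after 2027-01-18, so look at February 2027.
February 2027 starts on a Monday; its first Sunday is the 7th, so the 3rd Sunday is the 21st — 2027-02-21.

2027-02-21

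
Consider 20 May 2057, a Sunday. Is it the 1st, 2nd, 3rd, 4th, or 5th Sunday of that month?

3rd

Day 20 falls in week ⌈20/7⌉ of the month.
Days 1–7 hold the 1st Sunday, 8–14 the 2nd, 15–21 the 3rd, 22–28 the 4th, 29–31 the 5th.
20 is in the range for the 3rd.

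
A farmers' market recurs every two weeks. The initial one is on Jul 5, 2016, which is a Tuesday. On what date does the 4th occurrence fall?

Aug 16, 2016

The 4th occurrence is 3 intervals after the first: 3 × 14 = 42 days after Jul 5, 2016.
Jul has 31 days — 26 days to the end of Jul leaves 16.
16 days into Aug → Aug 16, 2016.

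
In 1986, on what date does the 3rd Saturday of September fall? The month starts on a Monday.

September 1986 begins on a Monday, so the first Saturday is September 6 (5 days later).
The 3rd Saturday is 2 weeks later: 6 + 14 = 20.

20 September 1986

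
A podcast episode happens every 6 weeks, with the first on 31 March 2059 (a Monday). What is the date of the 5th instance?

The 5th occurrence is 4 intervals after the first: 4 × 42 = 168 days after 31 March 2059.
March has 31 days — 0 days to the end of March leaves 168.
April has 30 days (138 left).
May has 31 days (107 left).
June has 30 days (77 left).
July has 31 days (46 left).
August has 31 days (15 left).
15 days into September → 15 September 2059.

15 September 2059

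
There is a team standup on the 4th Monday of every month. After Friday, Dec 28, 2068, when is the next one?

Dec 2068 starts on a Saturday; its first Monday is the 3rd, so the 4th Monday is the 24th — Dec 24, 2068.
That is not after Dec 28, 2068, so look at Jan 2069.
Jan 2069 starts on a Tuesday; its first Monday is the 7th, so the 4th Monday is the 28th — Jan 28, 2069.

Jan 28, 2069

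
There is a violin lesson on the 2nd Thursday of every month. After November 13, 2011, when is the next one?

December 8, 2011

November 2011 starts on a Tuesday; its first Thursday is the 3rd, so the 2nd Thursday is the 10th — November 10, 2011.
That is not after November 13, 2011, so look at December 2011.
December 2011 starts on a Thursday; its first Thursday is the 1st, so the 2nd Thursday is the 8th — December 8, 2011.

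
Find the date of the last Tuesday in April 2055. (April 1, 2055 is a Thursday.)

April 27, 2055

April 2055 begins on a Thursday, so the first Tuesday is April 6 (5 days later).
April 2055 has 30 days. Adding weeks: 6, 13, 20, 27 — the last one ≤ 30 is the 27th.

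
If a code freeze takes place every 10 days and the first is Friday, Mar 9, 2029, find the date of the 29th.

Dec 14, 2029

The 29th occurrence is 28 intervals after the first: 28 × 10 = 280 days after Mar 9, 2029.
Mar has 31 days — 22 days to the end of Mar leaves 258.
Apr has 30 days (228 left).
May has 31 days (197 left).
Jun has 30 days (167 left).
Jul has 31 days (136 left).
Aug has 31 days (105 left).
Sep has 30 days (75 left).
Oct has 31 days (44 left).
Nov has 30 days (14 left).
14 days into Dec → Dec 14, 2029.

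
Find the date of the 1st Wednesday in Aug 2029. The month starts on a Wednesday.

Aug 1, 2029

Aug 2029 begins on a Wednesday, so the first Wednesday is Aug 1.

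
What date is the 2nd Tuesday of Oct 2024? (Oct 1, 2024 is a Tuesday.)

Oct 2024 begins on a Tuesday, so the first Tuesday is Oct 1.
The 2nd Tuesday is 1 weeks later: 1 + 7 = 8.

Oct 8, 2024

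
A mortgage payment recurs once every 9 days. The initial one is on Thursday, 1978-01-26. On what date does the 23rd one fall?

The 23rd occurrence is 22 intervals after the first: 22 × 9 = 198 days after 1978-01-26.
January has 31 days — 5 days to the end of January leaves 193.
February has 28 days (165 left).
March has 31 days (134 left).
April has 30 days (104 left).
May has 31 days (73 left).
June has 30 days (43 left).
July has 31 days (12 left).
12 days into August → 1978-08-12.

1978-08-12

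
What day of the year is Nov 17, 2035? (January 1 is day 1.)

Days in months before Nov: 31 + 28 + 31 + 30 + 31 + 30 + 31 + 31 + 30 + 31 = 304.
Plus 17 days into Nov → day 321.

321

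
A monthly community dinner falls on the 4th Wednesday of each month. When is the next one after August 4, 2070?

August 2070 starts on a Friday; its first Wednesday is the 6th, so the 4th Wednesday is the 27th — August 27, 2070.
August 27, 2070 is after August 4, 2070, so that is the next one.

August 27, 2070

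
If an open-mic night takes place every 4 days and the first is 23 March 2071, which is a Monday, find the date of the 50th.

The 50th occurrence is 49 intervals after the first: 49 × 4 = 196 days after 23 March 2071.
March has 31 days — 8 days to the end of March leaves 188.
April has 30 days (158 left).
May has 31 days (127 left).
June has 30 days (97 left).
July has 31 days (66 left).
August has 31 days (35 left).
September has 30 days (5 left).
5 days into October → 5 October 2071.

5 October 2071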